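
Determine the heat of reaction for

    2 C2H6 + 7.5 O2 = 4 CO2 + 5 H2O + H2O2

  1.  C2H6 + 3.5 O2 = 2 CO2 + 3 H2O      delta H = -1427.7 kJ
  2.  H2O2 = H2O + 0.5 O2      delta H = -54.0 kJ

eq. 1 × 2 (scale by 2 for the 2 C2H6): (2)·(-1427.7) = -2855.4 kJ
eq. 2 reversed (reverse to put H2O2 on the product side): +54.0 kJ
Summing the manipulated equations, delta H = (-2855.4) + (+54.0) = -2801.4 kJ

delta H = -2801.4 kJ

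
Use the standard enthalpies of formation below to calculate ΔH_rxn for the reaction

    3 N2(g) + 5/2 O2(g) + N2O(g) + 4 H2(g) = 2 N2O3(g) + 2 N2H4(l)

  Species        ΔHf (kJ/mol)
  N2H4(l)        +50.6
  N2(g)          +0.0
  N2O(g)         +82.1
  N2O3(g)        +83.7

ΔH°rxn = Σ nΔHf°(products) − Σ nΔHf°(reactants).
Products: 2·(+83.7) + 2·(+50.6) = +268.6
Reactants: 3·(+0.0) + 5/2·(+0.0) + 1·(+82.1) + 4·(+0.0) = +82.1
ΔH_rxn = (+268.6) − (+82.1) = 186.5 kJ/mol

ΔH_rxn = 186.5 kJ/mol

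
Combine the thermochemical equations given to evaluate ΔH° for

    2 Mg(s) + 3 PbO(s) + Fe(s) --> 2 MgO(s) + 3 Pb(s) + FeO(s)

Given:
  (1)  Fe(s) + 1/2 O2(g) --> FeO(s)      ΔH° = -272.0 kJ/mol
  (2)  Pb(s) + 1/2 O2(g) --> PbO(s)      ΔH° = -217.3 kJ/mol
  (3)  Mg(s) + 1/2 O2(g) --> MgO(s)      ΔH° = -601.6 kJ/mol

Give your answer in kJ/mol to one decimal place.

(1) as written: -272.0 kJ/mol
(2) reversed and × 3: (-3)·(-217.3) = +651.9 kJ/mol
(3) × 2: (2)·(-601.6) = -1203.2 kJ/mol
By Hess's law, ΔH° = (-272.0) + (+651.9) + (-1203.2) = -823.3 kJ/mol

ΔH° = -823.3 kJ/mol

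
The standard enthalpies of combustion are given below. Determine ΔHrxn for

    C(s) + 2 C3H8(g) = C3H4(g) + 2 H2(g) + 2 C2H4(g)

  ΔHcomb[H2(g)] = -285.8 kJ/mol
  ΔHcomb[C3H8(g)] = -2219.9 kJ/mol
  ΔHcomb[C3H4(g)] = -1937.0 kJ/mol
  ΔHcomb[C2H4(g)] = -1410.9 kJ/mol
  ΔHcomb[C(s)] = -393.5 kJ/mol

With combustion enthalpies, reactants minus products:
= [1·(-393.5) + 2·(-2219.9)] − [1·(-1937.0) + 2·(-285.8) + 2·(-1410.9)]
= 497.1 kJ/mol

ΔHrxn = 497.1 kJ/mol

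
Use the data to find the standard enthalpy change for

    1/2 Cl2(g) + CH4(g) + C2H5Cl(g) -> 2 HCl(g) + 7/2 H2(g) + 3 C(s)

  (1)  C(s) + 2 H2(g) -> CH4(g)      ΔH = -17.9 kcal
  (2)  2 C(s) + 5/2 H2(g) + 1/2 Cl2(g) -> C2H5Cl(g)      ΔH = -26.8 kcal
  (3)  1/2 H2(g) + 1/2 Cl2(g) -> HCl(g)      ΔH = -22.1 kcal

ΔH = 0.5 kcal

(1) reversed (CH4(g) must end up as a reactant): +17.9 kcal
(2) reversed (C2H5Cl(g) must end up as a reactant): +26.8 kcal
(3) × 2 (scale by 2 for the 2 HCl(g)): (2)·(-22.1) = -44.2 kcal
Combining the equations, ΔH = (-1)·(-17.9) + (-1)·(-26.8) + (2)·(-22.1) = 0.5 kcal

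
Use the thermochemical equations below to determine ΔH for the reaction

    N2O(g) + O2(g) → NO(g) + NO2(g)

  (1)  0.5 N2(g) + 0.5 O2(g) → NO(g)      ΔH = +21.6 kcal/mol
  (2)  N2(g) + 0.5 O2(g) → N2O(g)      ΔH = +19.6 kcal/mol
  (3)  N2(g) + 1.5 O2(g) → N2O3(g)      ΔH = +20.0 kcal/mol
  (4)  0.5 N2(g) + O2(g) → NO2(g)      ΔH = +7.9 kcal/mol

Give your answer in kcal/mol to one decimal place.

ΔH = 9.9 kcal/mol

(1) as written: +21.6 kcal/mol
(2) reversed: -19.6 kcal/mol
(3): not needed.
(4) as written: +7.9 kcal/mol
ΔH = (+21.6) + (-19.6) + (+7.9) = 9.9 kcal/mol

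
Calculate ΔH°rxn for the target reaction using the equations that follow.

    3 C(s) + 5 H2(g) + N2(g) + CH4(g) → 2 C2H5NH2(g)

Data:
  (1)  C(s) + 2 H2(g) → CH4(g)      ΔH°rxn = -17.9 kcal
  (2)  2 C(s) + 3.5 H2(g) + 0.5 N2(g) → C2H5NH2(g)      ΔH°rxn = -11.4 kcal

(1) reversed (CH4(g) must end up as a reactant): +17.9 kcal
(2) × 2 (scale by 2 for the 2 C2H5NH2(g)): (2)·(-11.4) = -22.8 kcal
Combining the equations, ΔH°rxn = (+17.9) + (-22.8) = -4.9 kcal

ΔH°rxn = -4.9 kcal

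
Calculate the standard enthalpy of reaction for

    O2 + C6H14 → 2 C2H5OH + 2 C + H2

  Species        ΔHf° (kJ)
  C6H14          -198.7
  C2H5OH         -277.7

ΔH°rxn = -356.7 kJ

Products: 2·(-277.7) + 2·(+0.0) + 1·(+0.0) = -555.4
Reactants: 1·(+0.0) + 1·(-198.7) = -198.7
ΔH°rxn = (-555.4) − (-198.7) = -356.7 kJ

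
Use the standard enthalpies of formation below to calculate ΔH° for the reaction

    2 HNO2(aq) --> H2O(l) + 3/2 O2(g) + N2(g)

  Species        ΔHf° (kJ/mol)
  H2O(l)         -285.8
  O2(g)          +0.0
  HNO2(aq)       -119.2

Products: 1·(-285.8) + 3/2·(+0.0) + 1·(+0.0) = -285.8
Reactants: 2·(-119.2) = -238.4
ΔH° = (-285.8) − (-238.4) = -47.4 kJ/mol

ΔH° = -47.4 kJ/mol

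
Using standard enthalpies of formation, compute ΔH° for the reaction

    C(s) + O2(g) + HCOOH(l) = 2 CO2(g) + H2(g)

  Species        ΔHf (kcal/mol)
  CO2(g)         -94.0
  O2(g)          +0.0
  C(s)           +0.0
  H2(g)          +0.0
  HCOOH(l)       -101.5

Products: 2·(-94.0) + 1·(+0.0) = -188.0
Reactants: 1·(+0.0) + 1·(+0.0) + 1·(-101.5) = -101.5
ΔH° = (-188.0) − (-101.5) = -86.5 kcal/mol

ΔH° = -86.5 kcal/mol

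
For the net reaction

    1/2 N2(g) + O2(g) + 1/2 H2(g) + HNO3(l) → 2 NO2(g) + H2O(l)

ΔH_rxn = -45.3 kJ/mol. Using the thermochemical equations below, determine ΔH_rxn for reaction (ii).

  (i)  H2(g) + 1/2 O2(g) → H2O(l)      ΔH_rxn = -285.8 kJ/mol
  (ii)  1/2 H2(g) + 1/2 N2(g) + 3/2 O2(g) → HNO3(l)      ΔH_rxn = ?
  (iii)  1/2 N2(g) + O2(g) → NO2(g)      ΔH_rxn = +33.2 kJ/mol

ΔH_rxn = -174.1 kJ/mol

(i) as written (H2O(l) already on the product side): -285.8 kJ/mol
(ii) reversed (HNO3(l) must end up as a reactant): contributes −x
(iii) × 2 (×2 to match 2 NO2(g) in the target): (2)·(+33.2) = +66.4 kJ/mol
-45.3 = (-285.8) + (+66.4) − x
x = (-45.3 − (-219.4)) / (-1) = -174.1 kJ/mol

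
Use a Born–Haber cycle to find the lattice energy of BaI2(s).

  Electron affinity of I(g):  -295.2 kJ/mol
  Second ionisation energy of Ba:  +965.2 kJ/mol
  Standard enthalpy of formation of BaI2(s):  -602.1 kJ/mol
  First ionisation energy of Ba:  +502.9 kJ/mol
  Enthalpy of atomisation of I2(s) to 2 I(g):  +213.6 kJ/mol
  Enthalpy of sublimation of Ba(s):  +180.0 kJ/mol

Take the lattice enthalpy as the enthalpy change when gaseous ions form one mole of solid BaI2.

U = -1873.4 kJ/mol

ΔHf° = 1·ΔHsub + 1·(ΣIE) + 1·D(I2) + 2·EA + U
-602.1 = 1·(+180.0) + 1·(+1468.1) + 1·(+213.6) + 2·(-295.2) + U
U = -602.1 − (+1271.3) = -1873.4 kJ/mol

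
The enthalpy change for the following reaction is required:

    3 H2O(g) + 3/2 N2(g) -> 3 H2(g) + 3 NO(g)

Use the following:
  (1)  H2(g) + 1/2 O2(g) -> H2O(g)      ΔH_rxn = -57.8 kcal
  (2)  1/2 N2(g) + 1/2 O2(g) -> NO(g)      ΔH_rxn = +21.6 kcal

ΔH_rxn = 238.2 kcal

(1) reversed and × 3 (reverse to put H2O(g) on the reactant side; scale by 3 for the 3 H2O(g)): (-3)·(-57.8) = +173.4 kcal
(2) × 3 (scale by 3 for the 3 NO(g)): (3)·(+21.6) = +64.8 kcal
Summing the manipulated equations, ΔH_rxn = (-3)·(-57.8) + (3)·(+21.6) = 238.2 kcal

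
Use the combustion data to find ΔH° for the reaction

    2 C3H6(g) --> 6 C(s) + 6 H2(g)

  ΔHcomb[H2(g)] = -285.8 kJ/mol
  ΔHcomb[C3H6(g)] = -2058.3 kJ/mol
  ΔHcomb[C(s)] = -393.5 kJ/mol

ΔH° = -40.8 kJ/mol

Using ΔH = Σ nΔHc°(reactants) − Σ nΔHc°(products):
= [2·(-2058.3)] − [6·(-393.5) + 6·(-285.8)]
= -40.8 kJ/mol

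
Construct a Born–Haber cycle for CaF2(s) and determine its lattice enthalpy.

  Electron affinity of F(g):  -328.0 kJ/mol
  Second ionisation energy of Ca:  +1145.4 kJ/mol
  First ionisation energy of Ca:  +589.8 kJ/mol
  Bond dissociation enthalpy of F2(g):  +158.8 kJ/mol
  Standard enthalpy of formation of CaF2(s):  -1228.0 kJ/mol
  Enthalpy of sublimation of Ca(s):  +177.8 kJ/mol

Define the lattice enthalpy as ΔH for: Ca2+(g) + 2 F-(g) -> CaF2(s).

U = -2643.8 kJ/mol

ΔHf° = 1·ΔHsub + 1·(ΣIE) + 1·D(F2) + 2·EA + U
-1228.0 = 1·(+177.8) + 1·(+1735.2) + 1·(+158.8) + 2·(-328.0) + U
U = -1228.0 − (+1415.8) = -2643.8 kJ/mol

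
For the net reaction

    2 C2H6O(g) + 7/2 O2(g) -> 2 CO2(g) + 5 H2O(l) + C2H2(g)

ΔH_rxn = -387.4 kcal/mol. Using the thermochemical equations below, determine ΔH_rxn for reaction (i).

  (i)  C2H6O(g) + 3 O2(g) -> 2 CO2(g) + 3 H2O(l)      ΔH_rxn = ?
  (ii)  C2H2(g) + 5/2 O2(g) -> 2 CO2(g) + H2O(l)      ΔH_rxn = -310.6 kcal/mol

ΔH_rxn = -349.0 kcal/mol

(i) × 2: contributes 2·x
(ii) reversed: +310.6 kcal/mol
-387.4 = (+310.6) + 2·x
x = (-387.4 − (+310.6)) / (2) = -349.0 kcal/mol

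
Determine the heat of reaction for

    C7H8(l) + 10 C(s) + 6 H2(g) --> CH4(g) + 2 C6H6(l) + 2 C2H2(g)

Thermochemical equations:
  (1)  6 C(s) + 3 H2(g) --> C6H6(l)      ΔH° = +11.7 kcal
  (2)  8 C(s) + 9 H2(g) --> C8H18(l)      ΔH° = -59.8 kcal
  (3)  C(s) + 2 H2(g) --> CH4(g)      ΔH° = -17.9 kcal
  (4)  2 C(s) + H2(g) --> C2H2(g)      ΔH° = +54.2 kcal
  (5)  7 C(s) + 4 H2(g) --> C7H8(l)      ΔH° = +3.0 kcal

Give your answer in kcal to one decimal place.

(1) × 2: (2)·(+11.7) = +23.4 kcal
(2): not needed.
(3) as written: -17.9 kcal
(4) × 2: (2)·(+54.2) = +108.4 kcal
(5) reversed: -3.0 kcal
ΔH° = (+23.4) + (-17.9) + (+108.4) + (-3.0) = 110.9 kcal

ΔH° = 110.9 kcal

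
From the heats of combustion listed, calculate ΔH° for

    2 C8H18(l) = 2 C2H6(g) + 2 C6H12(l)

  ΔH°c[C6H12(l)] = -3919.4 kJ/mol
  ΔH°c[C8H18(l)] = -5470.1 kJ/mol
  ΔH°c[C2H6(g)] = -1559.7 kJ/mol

ΔH° = 18.0 kJ/mol

With combustion enthalpies, reactants minus products:
= [2·(-5470.1)] − [2·(-1559.7) + 2·(-3919.4)]
= 18.0 kJ/mol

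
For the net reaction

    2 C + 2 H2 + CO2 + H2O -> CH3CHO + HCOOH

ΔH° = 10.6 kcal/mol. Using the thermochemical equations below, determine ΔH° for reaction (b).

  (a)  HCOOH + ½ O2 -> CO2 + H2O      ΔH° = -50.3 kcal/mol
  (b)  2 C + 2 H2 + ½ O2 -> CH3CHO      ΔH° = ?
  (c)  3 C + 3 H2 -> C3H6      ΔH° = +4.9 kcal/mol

ΔH° = -39.7 kcal/mol

(a) reversed (reverse to put HCOOH on the product side): +50.3 kcal/mol
(b) as written (CH3CHO already on the product side): contributes x
(c): not needed (C3H6 appears nowhere else).
+10.6 = (+50.3) + x
x = (+10.6 − (+50.3)) / (1) = -39.7 kcal/mol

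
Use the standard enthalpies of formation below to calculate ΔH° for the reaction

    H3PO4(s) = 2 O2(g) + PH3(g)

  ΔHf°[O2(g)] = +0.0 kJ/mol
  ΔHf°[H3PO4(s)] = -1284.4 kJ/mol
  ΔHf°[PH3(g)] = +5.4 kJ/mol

ΔH° = 1289.8 kJ/mol

Products: 2·(+0.0) + 1·(+5.4) = +5.4
Reactants: 1·(-1284.4) = -1284.4
ΔH° = (+5.4) − (-1284.4) = 1289.8 kJ/mol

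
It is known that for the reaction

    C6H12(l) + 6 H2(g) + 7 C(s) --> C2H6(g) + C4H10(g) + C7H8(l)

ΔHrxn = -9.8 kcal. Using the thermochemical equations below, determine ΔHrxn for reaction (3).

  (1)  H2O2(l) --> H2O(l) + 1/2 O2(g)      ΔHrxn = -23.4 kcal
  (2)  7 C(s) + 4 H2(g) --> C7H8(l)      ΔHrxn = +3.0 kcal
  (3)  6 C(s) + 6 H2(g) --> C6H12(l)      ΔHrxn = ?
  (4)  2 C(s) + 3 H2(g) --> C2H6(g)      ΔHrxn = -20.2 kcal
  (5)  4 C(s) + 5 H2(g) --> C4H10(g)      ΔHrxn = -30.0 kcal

ΔHrxn = -37.4 kcal

(1): not needed (H2O(l) appears nowhere else).
(2) as written (C7H8(l) already on the product side): +3.0 kcal
(3) reversed (C6H12(l) must end up as a reactant): contributes −x
(4) as written (C2H6(g) already on the product side): -20.2 kcal
(5) as written (C4H10(g) already on the product side): -30.0 kcal
-9.8 = (+3.0) + (-20.2) + (-30.0) − x
x = (-9.8 − (-47.2)) / (-1) = -37.4 kcal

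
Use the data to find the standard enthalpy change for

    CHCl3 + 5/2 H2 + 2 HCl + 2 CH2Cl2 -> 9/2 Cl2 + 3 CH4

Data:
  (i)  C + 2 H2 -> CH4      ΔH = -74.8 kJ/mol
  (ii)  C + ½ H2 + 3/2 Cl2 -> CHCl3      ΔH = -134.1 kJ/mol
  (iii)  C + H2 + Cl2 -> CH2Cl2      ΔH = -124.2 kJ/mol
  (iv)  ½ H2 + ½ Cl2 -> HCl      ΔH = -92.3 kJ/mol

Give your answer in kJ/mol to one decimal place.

ΔH = 342.7 kJ/mol

(i) × 3: (3)·(-74.8) = -224.4 kJ/mol
(ii) reversed: +134.1 kJ/mol
(iii) reversed and × 2: (-2)·(-124.2) = +248.4 kJ/mol
(iv) reversed and × 2: (-2)·(-92.3) = +184.6 kJ/mol
ΔH = (-224.4) + (+134.1) + (+248.4) + (+184.6) = 342.7 kJ/mol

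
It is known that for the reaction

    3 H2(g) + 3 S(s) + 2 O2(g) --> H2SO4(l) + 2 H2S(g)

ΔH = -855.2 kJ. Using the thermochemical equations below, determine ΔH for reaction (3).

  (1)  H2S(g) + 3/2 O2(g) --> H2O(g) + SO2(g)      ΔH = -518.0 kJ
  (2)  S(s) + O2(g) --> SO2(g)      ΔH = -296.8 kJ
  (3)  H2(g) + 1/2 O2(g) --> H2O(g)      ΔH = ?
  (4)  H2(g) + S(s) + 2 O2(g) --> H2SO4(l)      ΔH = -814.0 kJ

ΔH = -241.8 kJ

(1) reversed and × 2 (H2S(g) must end up as a product; scale by 2 for the 2 H2S(g)): (-2)·(-518.0) = +1036.0 kJ
(2) × 2: (2)·(-296.8) = -593.6 kJ
(3) × 2: contributes 2·x
(4) as written (H2SO4(l) already on the product side): -814.0 kJ
-855.2 = (+1036.0) + (-593.6) + (-814.0) + 2·x
x = (-855.2 − (-371.6)) / (2) = -241.8 kJ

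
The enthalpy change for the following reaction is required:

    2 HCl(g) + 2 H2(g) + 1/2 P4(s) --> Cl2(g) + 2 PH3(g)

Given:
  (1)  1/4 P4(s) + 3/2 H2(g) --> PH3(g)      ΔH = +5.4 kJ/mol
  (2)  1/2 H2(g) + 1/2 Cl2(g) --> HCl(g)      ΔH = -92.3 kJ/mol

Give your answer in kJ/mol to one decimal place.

ΔH = 195.4 kJ/mol

(1) × 2 (scale by 2 for the 2 PH3(g)): (2)·(+5.4) = +10.8 kJ/mol
(2) reversed and × 2 (HCl(g) must end up as a reactant; scale by 2 for the 2 HCl(g)): (-2)·(-92.3) = +184.6 kJ/mol
By Hess's law, ΔH = (2)·(+5.4) + (-2)·(-92.3) = 195.4 kJ/mol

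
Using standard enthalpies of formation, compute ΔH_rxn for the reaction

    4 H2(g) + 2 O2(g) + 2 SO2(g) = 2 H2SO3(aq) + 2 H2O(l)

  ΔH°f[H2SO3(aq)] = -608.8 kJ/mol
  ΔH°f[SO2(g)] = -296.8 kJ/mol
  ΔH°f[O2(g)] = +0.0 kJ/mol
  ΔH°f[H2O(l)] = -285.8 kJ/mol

ΔH_rxn = -1195.6 kJ/mol

Products: 2·(-608.8) + 2·(-285.8) = -1789.2
Reactants: 4·(+0.0) + 2·(+0.0) + 2·(-296.8) = -593.6
ΔH_rxn = (-1789.2) − (-593.6) = -1195.6 kJ/mol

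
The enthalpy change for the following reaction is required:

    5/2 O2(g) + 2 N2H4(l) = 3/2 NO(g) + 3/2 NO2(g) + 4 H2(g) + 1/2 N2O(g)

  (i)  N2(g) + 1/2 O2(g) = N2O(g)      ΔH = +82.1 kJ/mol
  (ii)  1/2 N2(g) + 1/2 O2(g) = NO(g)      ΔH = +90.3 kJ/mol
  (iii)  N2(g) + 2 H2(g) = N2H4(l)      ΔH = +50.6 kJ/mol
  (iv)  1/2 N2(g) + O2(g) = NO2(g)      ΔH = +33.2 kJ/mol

(i) × 1/2 (scale by 1/2 for the 1/2 N2O(g)): (1/2)·(+82.1) = +41.05 kJ/mol
(ii) × 3/2 (×3/2 to match 3/2 NO(g) in the target): (3/2)·(+90.3) = +135.45 kJ/mol
(iii) reversed and × 2 (reverse to put N2H4(l) on the reactant side; scale by 2 for the 2 N2H4(l)): (-2)·(+50.6) = -101.2 kJ/mol
(iv) × 3/2 (×3/2 to match 3/2 NO2(g) in the target): (3/2)·(+33.2) = +49.8 kJ/mol
By Hess's law, ΔH = (1/2)·(+82.1) + (3/2)·(+90.3) + (-2)·(+50.6) + (3/2)·(+33.2) = 125.1 kJ/mol

ΔH = 125.1 kJ/mol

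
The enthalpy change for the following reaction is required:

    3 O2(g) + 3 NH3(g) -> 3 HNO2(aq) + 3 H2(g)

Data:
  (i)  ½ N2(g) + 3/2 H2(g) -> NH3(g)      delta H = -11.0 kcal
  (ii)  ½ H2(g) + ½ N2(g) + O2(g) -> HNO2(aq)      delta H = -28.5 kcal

delta H = -52.5 kcal

(i) reversed and × 3: (-3)·(-11.0) = +33.0 kcal
(ii) × 3: (3)·(-28.5) = -85.5 kcal
delta H = (-3)·(-11.0) + (3)·(-28.5) = -52.5 kcal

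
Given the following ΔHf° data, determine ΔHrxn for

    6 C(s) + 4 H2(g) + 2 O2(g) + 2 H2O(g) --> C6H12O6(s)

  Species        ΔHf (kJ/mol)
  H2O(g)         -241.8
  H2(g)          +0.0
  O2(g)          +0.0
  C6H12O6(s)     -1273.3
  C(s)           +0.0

Products: 1·(-1273.3) = -1273.3
Reactants: 6·(+0.0) + 4·(+0.0) + 2·(+0.0) + 2·(-241.8) = -483.6
ΔHrxn = (-1273.3) − (-483.6) = -789.7 kJ/mol

ΔHrxn = -789.7 kJ/mol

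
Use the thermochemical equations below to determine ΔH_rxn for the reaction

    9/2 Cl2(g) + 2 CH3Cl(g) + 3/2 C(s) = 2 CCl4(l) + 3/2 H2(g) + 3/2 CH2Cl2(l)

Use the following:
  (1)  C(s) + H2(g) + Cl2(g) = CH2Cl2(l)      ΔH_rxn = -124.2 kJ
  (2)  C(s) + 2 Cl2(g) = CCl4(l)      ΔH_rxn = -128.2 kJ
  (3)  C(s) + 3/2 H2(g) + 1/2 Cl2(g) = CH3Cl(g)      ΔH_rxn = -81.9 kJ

(1) × 3/2: (3/2)·(-124.2) = -186.3 kJ
(2) × 2: (2)·(-128.2) = -256.4 kJ
(3) reversed and × 2: (-2)·(-81.9) = +163.8 kJ
ΔH_rxn = (3/2)·(-124.2) + (2)·(-128.2) + (-2)·(-81.9) = -278.9 kJ

ΔH_rxn = -278.9 kJ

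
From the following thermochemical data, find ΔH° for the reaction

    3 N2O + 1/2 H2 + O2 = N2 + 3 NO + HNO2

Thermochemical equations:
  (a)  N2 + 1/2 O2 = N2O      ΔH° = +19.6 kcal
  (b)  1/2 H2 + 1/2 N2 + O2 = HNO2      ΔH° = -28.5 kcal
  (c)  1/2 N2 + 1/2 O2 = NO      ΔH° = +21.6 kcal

ΔH° = -22.5 kcal

(a) reversed and × 3 (N2O must end up as a reactant; scale by 3 for the 3 N2O): (-3)·(+19.6) = -58.8 kcal
(b) as written (HNO2 already on the product side): -28.5 kcal
(c) × 3 (×3 to match 3 NO in the target): (3)·(+21.6) = +64.8 kcal
By Hess's law, ΔH° = (-58.8) + (-28.5) + (+64.8) = -22.5 kcal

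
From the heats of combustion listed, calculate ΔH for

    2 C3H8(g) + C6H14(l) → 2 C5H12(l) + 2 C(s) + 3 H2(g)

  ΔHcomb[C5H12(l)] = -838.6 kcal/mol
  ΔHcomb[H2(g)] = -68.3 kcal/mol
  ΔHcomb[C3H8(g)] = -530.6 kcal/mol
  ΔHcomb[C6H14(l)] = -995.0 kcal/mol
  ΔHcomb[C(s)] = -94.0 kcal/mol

ΔH = 13.9 kcal/mol

With combustion enthalpies, reactants minus products:
= [2·(-530.6) + 1·(-995.0)] − [2·(-838.6) + 2·(-94.0) + 3·(-68.3)]
= 13.9 kcal/mol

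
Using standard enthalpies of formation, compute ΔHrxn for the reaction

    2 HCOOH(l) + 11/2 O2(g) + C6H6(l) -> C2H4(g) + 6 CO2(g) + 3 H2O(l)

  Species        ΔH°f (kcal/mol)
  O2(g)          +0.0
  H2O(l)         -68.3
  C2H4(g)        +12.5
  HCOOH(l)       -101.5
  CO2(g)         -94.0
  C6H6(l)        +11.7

ΔHrxn = -565.1 kcal/mol

Products: 1·(+12.5) + 6·(-94.0) + 3·(-68.3) = -756.4
Reactants: 2·(-101.5) + 11/2·(+0.0) + 1·(+11.7) = -191.3
ΔHrxn = (-756.4) − (-191.3) = -565.1 kcal/mol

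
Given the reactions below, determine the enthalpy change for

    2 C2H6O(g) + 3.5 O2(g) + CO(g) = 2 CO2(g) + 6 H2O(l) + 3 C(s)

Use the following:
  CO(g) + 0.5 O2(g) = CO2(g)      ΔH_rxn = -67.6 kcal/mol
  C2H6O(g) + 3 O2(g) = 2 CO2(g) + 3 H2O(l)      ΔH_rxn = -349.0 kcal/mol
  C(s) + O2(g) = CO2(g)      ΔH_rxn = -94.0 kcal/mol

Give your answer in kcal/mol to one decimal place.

ΔH_rxn = -483.6 kcal/mol

equation 1 as written (CO(g) already on the reactant side): -67.6 kcal/mol
equation 2 × 2 (×2 to match 2 C2H6O(g) in the target): (2)·(-349.0) = -698.0 kcal/mol
equation 3 reversed and × 3 (reverse to put C(s) on the product side; scale by 3 for the 3 C(s)): (-3)·(-94.0) = +282.0 kcal/mol
ΔH_rxn = (-67.6) + (-698.0) + (+282.0) = -483.6 kcal/mol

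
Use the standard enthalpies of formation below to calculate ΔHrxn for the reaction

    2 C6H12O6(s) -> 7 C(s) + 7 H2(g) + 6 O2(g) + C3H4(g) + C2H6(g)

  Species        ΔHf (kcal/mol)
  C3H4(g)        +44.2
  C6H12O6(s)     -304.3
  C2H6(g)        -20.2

ΔHrxn = 632.6 kcal/mol

Products: 7·(+0.0) + 7·(+0.0) + 6·(+0.0) + 1·(+44.2) + 1·(-20.2) = +24.0
Reactants: 2·(-304.3) = -608.6
ΔHrxn = (+24.0) − (-608.6) = 632.6 kcal/mol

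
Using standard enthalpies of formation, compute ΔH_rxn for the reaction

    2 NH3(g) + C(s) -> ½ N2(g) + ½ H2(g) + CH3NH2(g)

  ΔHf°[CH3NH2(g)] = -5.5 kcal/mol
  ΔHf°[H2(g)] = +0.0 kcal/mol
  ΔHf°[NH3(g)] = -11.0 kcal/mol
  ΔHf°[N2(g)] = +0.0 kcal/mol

ΔH_rxn = 16.5 kcal/mol

ΔH°rxn = Σ nΔHf°(products) − Σ nΔHf°(reactants).
Products: 1/2·(+0.0) + 1/2·(+0.0) + 1·(-5.5) = -5.5
Reactants: 2·(-11.0) + 1·(+0.0) = -22.0
ΔH_rxn = (-5.5) − (-22.0) = 16.5 kcal/mol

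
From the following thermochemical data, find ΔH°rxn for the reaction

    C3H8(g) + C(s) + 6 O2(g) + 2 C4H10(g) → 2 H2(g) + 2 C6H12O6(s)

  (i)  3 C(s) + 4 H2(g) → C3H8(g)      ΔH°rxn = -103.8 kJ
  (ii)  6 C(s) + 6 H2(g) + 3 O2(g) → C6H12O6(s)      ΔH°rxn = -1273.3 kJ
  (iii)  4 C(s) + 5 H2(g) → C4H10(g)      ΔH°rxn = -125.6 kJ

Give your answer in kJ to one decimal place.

ΔH°rxn = -2191.6 kJ

(i) reversed (C3H8(g) must end up as a reactant): +103.8 kJ
(ii) × 2 (×2 to match 2 C6H12O6(s) in the target): (2)·(-1273.3) = -2546.6 kJ
(iii) reversed and × 2 (reverse to put C4H10(g) on the reactant side; scale by 2 for the 2 C4H10(g)): (-2)·(-125.6) = +251.2 kJ
Since enthalpy is a state function, ΔH°rxn = (+103.8) + (-2546.6) + (+251.2) = -2191.6 kJ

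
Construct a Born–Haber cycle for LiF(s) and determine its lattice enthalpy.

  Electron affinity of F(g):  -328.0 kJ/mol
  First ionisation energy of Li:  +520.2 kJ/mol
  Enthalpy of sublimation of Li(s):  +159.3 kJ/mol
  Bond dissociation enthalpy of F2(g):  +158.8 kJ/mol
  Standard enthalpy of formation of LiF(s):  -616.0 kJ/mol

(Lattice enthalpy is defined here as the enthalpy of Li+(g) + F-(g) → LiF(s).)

U = -1046.9 kJ/mol

ΔHf° = 1·ΔHsub + 1·(ΣIE) + 1/2·D(F2) + 1·EA + U
-616.0 = 1·(+159.3) + 1·(+520.2) + 1/2·(+158.8) + 1·(-328.0) + U
U = -616.0 − (+430.9) = -1046.9 kJ/mol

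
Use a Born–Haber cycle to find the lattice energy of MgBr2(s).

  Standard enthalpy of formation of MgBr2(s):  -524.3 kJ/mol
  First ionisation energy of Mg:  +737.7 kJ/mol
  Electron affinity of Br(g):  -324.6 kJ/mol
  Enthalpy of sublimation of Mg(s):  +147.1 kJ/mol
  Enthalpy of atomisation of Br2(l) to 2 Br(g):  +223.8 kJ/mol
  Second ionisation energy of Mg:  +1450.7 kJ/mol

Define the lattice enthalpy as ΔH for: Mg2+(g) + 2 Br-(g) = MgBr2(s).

U = -2434.4 kJ/mol

ΔHf° = 1·ΔHsub + 1·(ΣIE) + 1·D(Br2) + 2·EA + U
-524.3 = 1·(+147.1) + 1·(+2188.4) + 1·(+223.8) + 2·(-324.6) + U
U = -524.3 − (+1910.1) = -2434.4 kJ/mol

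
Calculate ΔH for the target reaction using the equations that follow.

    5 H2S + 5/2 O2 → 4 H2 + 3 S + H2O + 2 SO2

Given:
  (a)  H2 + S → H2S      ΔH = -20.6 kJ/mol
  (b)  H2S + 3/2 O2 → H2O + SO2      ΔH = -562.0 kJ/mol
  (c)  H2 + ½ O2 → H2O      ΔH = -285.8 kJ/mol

(a) reversed and × 3 (reverse to put S on the product side; ×3 to match 3 S in the target): (-3)·(-20.6) = +61.8 kJ/mol
(b) × 2 (×2 to match 2 SO2 in the target): (2)·(-562.0) = -1124.0 kJ/mol
(c) reversed: +285.8 kJ/mol
By Hess's law, ΔH = (+61.8) + (-1124.0) + (+285.8) = -776.4 kJ/mol

ΔH = -776.4 kJ/mol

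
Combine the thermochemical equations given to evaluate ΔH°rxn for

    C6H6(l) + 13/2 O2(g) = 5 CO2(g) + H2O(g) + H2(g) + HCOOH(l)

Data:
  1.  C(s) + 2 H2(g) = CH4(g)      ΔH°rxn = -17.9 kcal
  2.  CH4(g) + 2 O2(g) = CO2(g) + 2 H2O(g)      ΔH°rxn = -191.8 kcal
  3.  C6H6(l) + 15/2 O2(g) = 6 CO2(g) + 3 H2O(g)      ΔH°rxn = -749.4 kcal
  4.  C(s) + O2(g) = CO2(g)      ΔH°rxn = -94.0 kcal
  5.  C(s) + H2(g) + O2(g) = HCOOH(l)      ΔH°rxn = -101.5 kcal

ΔH°rxn = -641.2 kcal

eq. 1 reversed: +17.9 kcal
eq. 2 reversed: +191.8 kcal
eq. 3 as written (C6H6(l) already on the reactant side): -749.4 kcal
eq. 4: not needed.
eq. 5 as written (HCOOH(l) already on the product side): -101.5 kcal
By Hess's law, ΔH°rxn = (-1)·(-17.9) + (-1)·(-191.8) + (1)·(-749.4) + (1)·(-101.5) = -641.2 kcal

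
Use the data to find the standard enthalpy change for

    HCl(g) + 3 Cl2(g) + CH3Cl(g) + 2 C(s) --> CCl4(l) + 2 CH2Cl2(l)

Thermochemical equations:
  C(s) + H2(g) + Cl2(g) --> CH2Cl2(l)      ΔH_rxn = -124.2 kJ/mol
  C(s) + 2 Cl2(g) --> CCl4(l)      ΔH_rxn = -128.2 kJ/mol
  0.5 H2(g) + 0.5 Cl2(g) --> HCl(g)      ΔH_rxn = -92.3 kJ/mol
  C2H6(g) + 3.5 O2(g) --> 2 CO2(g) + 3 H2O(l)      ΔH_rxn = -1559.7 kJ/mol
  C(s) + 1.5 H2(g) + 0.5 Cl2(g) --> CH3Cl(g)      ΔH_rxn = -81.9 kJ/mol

equation 1 × 2 (×2 to match 2 CH2Cl2(l) in the target): (2)·(-124.2) = -248.4 kJ/mol
equation 2 as written (CCl4(l) already on the product side): -128.2 kJ/mol
equation 3 reversed (HCl(g) must end up as a reactant): +92.3 kJ/mol
equation 4: not needed (C2H6(g) appears nowhere else).
equation 5 reversed (CH3Cl(g) must end up as a reactant): +81.9 kJ/mol
ΔH_rxn = (2)·(-124.2) + (1)·(-128.2) + (-1)·(-92.3) + (-1)·(-81.9) = -202.4 kJ/mol

ΔH_rxn = -202.4 kJ/mol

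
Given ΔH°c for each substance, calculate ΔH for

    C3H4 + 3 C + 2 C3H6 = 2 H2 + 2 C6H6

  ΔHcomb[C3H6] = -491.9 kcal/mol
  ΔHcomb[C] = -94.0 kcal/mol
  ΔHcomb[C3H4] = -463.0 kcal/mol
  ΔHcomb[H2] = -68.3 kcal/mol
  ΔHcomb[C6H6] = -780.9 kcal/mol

Using ΔH = Σ nΔHc°(reactants) − Σ nΔHc°(products):
= [1·(-463.0) + 3·(-94.0) + 2·(-491.9)] − [2·(-68.3) + 2·(-780.9)]
= -30.4 kcal/mol

ΔH = -30.4 kcal/mol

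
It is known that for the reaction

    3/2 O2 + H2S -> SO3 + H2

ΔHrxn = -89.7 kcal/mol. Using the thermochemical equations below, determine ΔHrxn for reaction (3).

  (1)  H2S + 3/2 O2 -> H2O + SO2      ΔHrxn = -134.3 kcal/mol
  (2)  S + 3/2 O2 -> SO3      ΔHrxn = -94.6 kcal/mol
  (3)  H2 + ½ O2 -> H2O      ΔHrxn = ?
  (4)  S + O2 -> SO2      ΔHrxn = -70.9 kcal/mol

(1) as written: -134.3 kcal/mol
(2) as written: -94.6 kcal/mol
(3) reversed: contributes −x
(4) reversed: +70.9 kcal/mol
-89.7 = (-134.3) + (-94.6) + (+70.9) − x
x = (-89.7 − (-158.0)) / (-1) = -68.3 kcal/mol

ΔHrxn = -68.3 kcal/mol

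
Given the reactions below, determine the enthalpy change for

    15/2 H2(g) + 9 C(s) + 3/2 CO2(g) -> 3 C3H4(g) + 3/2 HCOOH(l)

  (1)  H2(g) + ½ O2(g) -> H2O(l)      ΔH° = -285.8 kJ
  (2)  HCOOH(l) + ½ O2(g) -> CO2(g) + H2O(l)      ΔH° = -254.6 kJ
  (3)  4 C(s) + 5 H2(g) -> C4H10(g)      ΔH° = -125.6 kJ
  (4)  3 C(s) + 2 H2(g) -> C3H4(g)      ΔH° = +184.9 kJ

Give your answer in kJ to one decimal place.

(1) × 3/2: (3/2)·(-285.8) = -428.7 kJ
(2) reversed and × 3/2: (-3/2)·(-254.6) = +381.9 kJ
(3): not needed.
(4) × 3: (3)·(+184.9) = +554.7 kJ
Since enthalpy is a state function, ΔH° = (-428.7) + (+381.9) + (+554.7) = 507.9 kJ

ΔH° = 507.9 kJ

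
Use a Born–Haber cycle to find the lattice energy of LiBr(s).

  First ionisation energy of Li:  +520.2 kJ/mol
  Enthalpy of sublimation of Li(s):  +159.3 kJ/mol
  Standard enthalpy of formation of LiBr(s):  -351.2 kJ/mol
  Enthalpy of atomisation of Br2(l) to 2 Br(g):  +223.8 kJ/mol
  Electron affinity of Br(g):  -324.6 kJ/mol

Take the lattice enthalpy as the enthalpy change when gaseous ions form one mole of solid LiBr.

U = -818.0 kJ/mol

ΔHf° = 1·ΔHsub + 1·(ΣIE) + 1/2·D(Br2) + 1·EA + U
-351.2 = 1·(+159.3) + 1·(+520.2) + 1/2·(+223.8) + 1·(-324.6) + U
U = -351.2 − (+466.8) = -818.0 kJ/mol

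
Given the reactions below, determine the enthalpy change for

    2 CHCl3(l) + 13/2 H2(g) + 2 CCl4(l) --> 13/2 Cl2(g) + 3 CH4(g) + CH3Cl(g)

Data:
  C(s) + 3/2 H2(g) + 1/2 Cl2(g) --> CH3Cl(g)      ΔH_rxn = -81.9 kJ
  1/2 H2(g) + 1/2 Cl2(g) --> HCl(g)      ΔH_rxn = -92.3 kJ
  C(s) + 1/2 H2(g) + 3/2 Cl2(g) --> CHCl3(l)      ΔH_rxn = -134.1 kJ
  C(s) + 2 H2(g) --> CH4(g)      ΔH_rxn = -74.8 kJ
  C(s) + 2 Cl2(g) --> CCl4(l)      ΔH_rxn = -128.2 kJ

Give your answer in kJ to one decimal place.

ΔH_rxn = 218.3 kJ

equation 1 as written (CH3Cl(g) already on the product side): -81.9 kJ
equation 2: not needed (HCl(g) appears nowhere else).
equation 3 reversed and × 2 (reverse to put CHCl3(l) on the reactant side; scale by 2 for the 2 CHCl3(l)): (-2)·(-134.1) = +268.2 kJ
equation 4 × 3 (scale by 3 for the 3 CH4(g)): (3)·(-74.8) = -224.4 kJ
equation 5 reversed and × 2 (CCl4(l) must end up as a reactant; scale by 2 for the 2 CCl4(l)): (-2)·(-128.2) = +256.4 kJ
Summing the manipulated equations, ΔH_rxn = (-81.9) + (+268.2) + (-224.4) + (+256.4) = 218.3 kJ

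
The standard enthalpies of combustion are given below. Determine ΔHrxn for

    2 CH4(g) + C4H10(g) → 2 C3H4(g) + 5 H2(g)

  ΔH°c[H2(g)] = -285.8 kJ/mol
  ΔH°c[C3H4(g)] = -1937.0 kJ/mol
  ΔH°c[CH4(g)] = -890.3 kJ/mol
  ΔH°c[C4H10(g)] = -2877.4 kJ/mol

Using ΔH = Σ nΔHc°(reactants) − Σ nΔHc°(products):
= [2·(-890.3) + 1·(-2877.4)] − [2·(-1937.0) + 5·(-285.8)]
= 645.0 kJ/mol

ΔHrxn = 645.0 kJ/mol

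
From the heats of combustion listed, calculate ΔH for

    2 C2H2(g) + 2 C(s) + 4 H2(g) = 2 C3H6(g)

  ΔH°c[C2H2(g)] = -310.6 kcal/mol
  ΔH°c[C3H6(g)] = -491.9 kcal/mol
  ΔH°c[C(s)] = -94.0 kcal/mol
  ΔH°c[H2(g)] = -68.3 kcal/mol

Using ΔH = Σ nΔHc°(reactants) − Σ nΔHc°(products):
= [2·(-310.6) + 2·(-94.0) + 4·(-68.3)] − [2·(-491.9)]
= -98.6 kcal/mol

ΔH = -98.6 kcal/mol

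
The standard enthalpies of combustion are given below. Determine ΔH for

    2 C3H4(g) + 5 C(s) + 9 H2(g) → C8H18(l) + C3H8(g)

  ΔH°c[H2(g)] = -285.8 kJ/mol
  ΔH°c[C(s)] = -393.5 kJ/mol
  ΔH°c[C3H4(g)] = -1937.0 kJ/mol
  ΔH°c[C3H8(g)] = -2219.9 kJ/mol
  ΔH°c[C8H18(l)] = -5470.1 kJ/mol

Using ΔH = Σ nΔHc°(reactants) − Σ nΔHc°(products):
= [2·(-1937.0) + 5·(-393.5) + 9·(-285.8)] − [1·(-5470.1) + 1·(-2219.9)]
= -723.7 kJ/mol

ΔH = -723.7 kJ/mol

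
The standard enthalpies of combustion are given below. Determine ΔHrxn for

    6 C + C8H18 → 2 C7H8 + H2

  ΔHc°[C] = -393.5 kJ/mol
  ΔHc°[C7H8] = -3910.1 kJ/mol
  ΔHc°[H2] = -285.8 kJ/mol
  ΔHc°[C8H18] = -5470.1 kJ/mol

ΔHrxn = 274.9 kJ/mol

Using ΔH = Σ nΔHc°(reactants) − Σ nΔHc°(products):
= [6·(-393.5) + 1·(-5470.1)] − [2·(-3910.1) + 1·(-285.8)]
= 274.9 kJ/mol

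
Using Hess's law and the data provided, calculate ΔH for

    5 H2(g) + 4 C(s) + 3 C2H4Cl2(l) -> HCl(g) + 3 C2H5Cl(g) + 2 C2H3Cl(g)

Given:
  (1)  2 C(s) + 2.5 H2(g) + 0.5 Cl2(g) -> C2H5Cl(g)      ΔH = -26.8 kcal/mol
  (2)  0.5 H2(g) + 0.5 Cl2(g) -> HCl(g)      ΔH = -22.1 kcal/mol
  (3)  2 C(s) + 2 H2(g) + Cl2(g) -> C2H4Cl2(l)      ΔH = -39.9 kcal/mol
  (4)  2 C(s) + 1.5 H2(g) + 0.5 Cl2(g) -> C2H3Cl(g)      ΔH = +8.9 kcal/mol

(1) × 3 (scale by 3 for the 3 C2H5Cl(g)): (3)·(-26.8) = -80.4 kcal/mol
(2) as written (HCl(g) already on the product side): -22.1 kcal/mol
(3) reversed and × 3 (reverse to put C2H4Cl2(l) on the reactant side; ×3 to match 3 C2H4Cl2(l) in the target): (-3)·(-39.9) = +119.7 kcal/mol
(4) × 2 (scale by 2 for the 2 C2H3Cl(g)): (2)·(+8.9) = +17.8 kcal/mol
By Hess's law, ΔH = (-80.4) + (-22.1) + (+119.7) + (+17.8) = 35.0 kcal/mol

ΔH = 35.0 kcal/mol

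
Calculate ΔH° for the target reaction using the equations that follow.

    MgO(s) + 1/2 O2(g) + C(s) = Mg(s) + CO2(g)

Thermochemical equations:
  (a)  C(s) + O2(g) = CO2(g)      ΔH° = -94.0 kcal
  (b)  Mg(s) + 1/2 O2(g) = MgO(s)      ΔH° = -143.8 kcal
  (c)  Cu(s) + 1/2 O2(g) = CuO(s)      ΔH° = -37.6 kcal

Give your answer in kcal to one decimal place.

(a) as written (CO2(g) already on the product side): -94.0 kcal
(b) reversed (MgO(s) must end up as a reactant): +143.8 kcal
(c): not needed (CuO(s) appears nowhere else).
ΔH° = (1)·(-94.0) + (-1)·(-143.8) = 49.8 kcal

ΔH° = 49.8 kcal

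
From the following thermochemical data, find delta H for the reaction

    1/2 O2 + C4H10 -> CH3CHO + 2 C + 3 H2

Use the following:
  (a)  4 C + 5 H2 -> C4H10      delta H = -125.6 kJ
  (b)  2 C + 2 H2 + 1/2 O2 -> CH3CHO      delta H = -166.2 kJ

(a) reversed: +125.6 kJ
(b) as written: -166.2 kJ
Since enthalpy is a state function, delta H = (+125.6) + (-166.2) = -40.6 kJ

delta H = -40.6 kJ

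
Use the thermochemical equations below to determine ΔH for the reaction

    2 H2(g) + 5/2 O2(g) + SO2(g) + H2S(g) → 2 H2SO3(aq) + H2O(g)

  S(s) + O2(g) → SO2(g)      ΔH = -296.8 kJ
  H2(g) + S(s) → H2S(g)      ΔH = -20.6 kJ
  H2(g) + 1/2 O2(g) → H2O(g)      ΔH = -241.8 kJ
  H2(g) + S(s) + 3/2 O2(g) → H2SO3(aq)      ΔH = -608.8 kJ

ΔH = -1142.0 kJ

equation 1 reversed (reverse to put SO2(g) on the reactant side): +296.8 kJ
equation 2 reversed (reverse to put H2S(g) on the reactant side): +20.6 kJ
equation 3 as written (H2O(g) already on the product side): -241.8 kJ
equation 4 × 2 (×2 to match 2 H2SO3(aq) in the target): (2)·(-608.8) = -1217.6 kJ
Summing the manipulated equations, ΔH = (-1)·(-296.8) + (-1)·(-20.6) + (1)·(-241.8) + (2)·(-608.8) = -1142.0 kJ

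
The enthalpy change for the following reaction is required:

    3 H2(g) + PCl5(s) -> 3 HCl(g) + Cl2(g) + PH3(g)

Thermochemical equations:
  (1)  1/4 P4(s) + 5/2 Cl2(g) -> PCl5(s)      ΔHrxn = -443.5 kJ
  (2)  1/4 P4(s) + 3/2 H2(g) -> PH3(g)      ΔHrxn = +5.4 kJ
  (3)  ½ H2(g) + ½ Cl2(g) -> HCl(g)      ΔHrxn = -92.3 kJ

ΔHrxn = 172.0 kJ

(1) reversed (PCl5(s) must end up as a reactant): +443.5 kJ
(2) as written (PH3(g) already on the product side): +5.4 kJ
(3) × 3 (×3 to match 3 HCl(g) in the target): (3)·(-92.3) = -276.9 kJ
ΔHrxn = (+443.5) + (+5.4) + (-276.9) = 172.0 kJ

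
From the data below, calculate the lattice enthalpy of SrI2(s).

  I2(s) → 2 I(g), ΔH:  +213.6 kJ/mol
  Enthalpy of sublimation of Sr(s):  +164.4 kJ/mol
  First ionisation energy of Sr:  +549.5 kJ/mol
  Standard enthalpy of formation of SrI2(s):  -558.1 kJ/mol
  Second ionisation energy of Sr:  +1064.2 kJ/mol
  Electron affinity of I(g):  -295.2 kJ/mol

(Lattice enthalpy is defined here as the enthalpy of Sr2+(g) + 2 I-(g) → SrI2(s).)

U = -1959.4 kJ/mol

ΔHf° = 1·ΔHsub + 1·(ΣIE) + 1·D(I2) + 2·EA + U
-558.1 = 1·(+164.4) + 1·(+1613.7) + 1·(+213.6) + 2·(-295.2) + U
U = -558.1 − (+1401.3) = -1959.4 kJ/mol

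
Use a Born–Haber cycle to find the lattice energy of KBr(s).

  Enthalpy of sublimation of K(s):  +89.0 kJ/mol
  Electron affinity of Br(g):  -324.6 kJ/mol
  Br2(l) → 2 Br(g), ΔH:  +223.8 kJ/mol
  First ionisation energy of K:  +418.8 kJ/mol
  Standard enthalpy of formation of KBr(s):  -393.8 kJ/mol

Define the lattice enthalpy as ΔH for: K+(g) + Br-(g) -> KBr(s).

U = -688.9 kJ/mol

ΔHf° = 1·ΔHsub + 1·(ΣIE) + 1/2·D(Br2) + 1·EA + U
-393.8 = 1·(+89.0) + 1·(+418.8) + 1/2·(+223.8) + 1·(-324.6) + U
U = -393.8 − (+295.1) = -688.9 kJ/mol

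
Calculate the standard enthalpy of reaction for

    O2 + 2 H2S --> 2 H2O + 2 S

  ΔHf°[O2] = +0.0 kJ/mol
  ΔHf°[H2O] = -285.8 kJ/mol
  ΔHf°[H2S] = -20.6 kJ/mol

Products: 2·(-285.8) + 2·(+0.0) = -571.6
Reactants: 1·(+0.0) + 2·(-20.6) = -41.2
ΔH° = (-571.6) − (-41.2) = -530.4 kJ/mol

ΔH° = -530.4 kJ/mol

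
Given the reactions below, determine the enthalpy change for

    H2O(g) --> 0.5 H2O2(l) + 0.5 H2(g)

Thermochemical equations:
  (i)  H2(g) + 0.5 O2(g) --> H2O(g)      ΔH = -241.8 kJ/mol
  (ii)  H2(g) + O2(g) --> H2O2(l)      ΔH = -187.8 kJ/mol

ΔH = 147.9 kJ/mol

(i) reversed: +241.8 kJ/mol
(ii) × 1/2: (1/2)·(-187.8) = -93.9 kJ/mol
ΔH = (-1)·(-241.8) + (1/2)·(-187.8) = 147.9 kJ/mol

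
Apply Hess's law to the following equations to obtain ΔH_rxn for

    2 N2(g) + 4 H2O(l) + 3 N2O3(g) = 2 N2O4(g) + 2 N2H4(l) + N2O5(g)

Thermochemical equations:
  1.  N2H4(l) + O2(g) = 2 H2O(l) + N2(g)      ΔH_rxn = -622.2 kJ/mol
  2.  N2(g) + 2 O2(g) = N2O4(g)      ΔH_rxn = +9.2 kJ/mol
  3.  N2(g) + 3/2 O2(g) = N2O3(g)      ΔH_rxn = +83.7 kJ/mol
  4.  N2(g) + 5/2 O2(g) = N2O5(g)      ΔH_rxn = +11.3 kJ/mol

ΔH_rxn = 1023.0 kJ/mol

eq. 1 reversed and × 2: (-2)·(-622.2) = +1244.4 kJ/mol
eq. 2 × 2: (2)·(+9.2) = +18.4 kJ/mol
eq. 3 reversed and × 3: (-3)·(+83.7) = -251.1 kJ/mol
eq. 4 as written: +11.3 kJ/mol
Combining the equations, ΔH_rxn = (-2)·(-622.2) + (2)·(+9.2) + (-3)·(+83.7) + (1)·(+11.3) = 1023.0 kJ/mol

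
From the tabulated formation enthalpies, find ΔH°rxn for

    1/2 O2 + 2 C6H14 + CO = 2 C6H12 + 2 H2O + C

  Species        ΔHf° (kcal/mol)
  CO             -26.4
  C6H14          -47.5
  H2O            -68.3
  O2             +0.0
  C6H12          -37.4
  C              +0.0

Products: 2·(-37.4) + 2·(-68.3) + 1·(+0.0) = -211.4
Reactants: 1/2·(+0.0) + 2·(-47.5) + 1·(-26.4) = -121.4
ΔH°rxn = (-211.4) − (-121.4) = -90.0 kcal/mol

ΔH°rxn = -90.0 kcal/mol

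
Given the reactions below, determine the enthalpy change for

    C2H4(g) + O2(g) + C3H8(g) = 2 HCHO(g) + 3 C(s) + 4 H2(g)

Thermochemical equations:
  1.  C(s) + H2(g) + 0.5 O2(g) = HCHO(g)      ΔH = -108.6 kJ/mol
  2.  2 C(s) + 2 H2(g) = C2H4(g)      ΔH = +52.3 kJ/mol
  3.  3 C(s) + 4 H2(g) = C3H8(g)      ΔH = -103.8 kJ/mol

ΔH = -165.7 kJ/mol

eq. 1 × 2 (×2 to match 2 HCHO(g) in the target): (2)·(-108.6) = -217.2 kJ/mol
eq. 2 reversed (C2H4(g) must end up as a reactant): -52.3 kJ/mol
eq. 3 reversed (reverse to put C3H8(g) on the reactant side): +103.8 kJ/mol
Summing the manipulated equations, ΔH = (-217.2) + (-52.3) + (+103.8) = -165.7 kJ/mol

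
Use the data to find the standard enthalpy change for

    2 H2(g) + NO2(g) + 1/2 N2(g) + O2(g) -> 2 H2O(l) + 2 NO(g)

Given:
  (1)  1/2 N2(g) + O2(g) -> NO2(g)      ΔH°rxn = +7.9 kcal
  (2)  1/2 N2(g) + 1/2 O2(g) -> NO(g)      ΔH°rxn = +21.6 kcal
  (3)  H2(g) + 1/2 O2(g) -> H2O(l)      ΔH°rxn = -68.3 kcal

ΔH°rxn = -101.3 kcal

(1) reversed (NO2(g) must end up as a reactant): -7.9 kcal
(2) × 2 (scale by 2 for the 2 NO(g)): (2)·(+21.6) = +43.2 kcal
(3) × 2 (×2 to match 2 H2O(l) in the target): (2)·(-68.3) = -136.6 kcal
ΔH°rxn = (-7.9) + (+43.2) + (-136.6) = -101.3 kcal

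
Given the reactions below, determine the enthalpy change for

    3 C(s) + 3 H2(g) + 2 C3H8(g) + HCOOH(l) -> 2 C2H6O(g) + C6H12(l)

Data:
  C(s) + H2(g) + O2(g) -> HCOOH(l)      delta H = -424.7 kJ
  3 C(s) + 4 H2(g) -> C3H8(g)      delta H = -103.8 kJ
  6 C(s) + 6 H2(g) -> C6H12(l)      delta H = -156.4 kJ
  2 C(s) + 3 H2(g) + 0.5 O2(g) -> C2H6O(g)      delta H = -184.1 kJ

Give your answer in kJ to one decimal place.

delta H = 107.7 kJ

equation 1 reversed (HCOOH(l) must end up as a reactant): +424.7 kJ
equation 2 reversed and × 2 (reverse to put C3H8(g) on the reactant side; scale by 2 for the 2 C3H8(g)): (-2)·(-103.8) = +207.6 kJ
equation 3 as written (C6H12(l) already on the product side): -156.4 kJ
equation 4 × 2 (×2 to match 2 C2H6O(g) in the target): (2)·(-184.1) = -368.2 kJ
Since enthalpy is a state function, delta H = (-1)·(-424.7) + (-2)·(-103.8) + (1)·(-156.4) + (2)·(-184.1) = 107.7 kJ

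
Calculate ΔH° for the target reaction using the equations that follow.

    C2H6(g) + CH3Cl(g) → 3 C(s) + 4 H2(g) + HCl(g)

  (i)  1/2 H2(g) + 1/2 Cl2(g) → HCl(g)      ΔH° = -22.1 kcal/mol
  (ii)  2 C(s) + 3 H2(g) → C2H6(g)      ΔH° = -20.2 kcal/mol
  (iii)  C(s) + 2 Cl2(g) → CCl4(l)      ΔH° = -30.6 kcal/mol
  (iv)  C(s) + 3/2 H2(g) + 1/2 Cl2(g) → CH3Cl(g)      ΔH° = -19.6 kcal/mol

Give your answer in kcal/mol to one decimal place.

(i) as written (HCl(g) already on the product side): -22.1 kcal/mol
(ii) reversed (C2H6(g) must end up as a reactant): +20.2 kcal/mol
(iii): not needed (CCl4(l) appears nowhere else).
(iv) reversed (reverse to put CH3Cl(g) on the reactant side): +19.6 kcal/mol
By Hess's law, ΔH° = (1)·(-22.1) + (-1)·(-20.2) + (-1)·(-19.6) = 17.7 kcal/mol

ΔH° = 17.7 kcal/mol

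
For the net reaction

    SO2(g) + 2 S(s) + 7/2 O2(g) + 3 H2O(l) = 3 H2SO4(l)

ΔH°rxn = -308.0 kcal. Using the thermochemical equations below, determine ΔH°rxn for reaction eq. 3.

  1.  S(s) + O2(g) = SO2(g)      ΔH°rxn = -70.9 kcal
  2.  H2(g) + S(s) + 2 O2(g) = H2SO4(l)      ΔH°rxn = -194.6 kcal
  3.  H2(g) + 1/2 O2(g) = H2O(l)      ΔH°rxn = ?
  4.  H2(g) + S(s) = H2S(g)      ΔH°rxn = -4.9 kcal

ΔH°rxn = -68.3 kcal

eq. 1 reversed: +70.9 kcal
eq. 2 × 3: (3)·(-194.6) = -583.8 kcal
eq. 3 reversed and × 3: contributes −3·x
eq. 4: not needed.
-308.0 = (+70.9) + (-583.8) − 3·x
x = (-308.0 − (-512.9)) / (-3) = -68.3 kcal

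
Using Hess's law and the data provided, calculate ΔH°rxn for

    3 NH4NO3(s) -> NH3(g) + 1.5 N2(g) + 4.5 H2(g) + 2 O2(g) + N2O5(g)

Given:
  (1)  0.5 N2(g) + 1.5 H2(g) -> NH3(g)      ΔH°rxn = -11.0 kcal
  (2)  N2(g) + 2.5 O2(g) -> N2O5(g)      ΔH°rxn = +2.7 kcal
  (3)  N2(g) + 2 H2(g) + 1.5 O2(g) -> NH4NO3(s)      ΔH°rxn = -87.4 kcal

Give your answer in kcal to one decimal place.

(1) as written: -11.0 kcal
(2) as written: +2.7 kcal
(3) reversed and × 3: (-3)·(-87.4) = +262.2 kcal
ΔH°rxn = (1)·(-11.0) + (1)·(+2.7) + (-3)·(-87.4) = 253.9 kcal

ΔH°rxn = 253.9 kcal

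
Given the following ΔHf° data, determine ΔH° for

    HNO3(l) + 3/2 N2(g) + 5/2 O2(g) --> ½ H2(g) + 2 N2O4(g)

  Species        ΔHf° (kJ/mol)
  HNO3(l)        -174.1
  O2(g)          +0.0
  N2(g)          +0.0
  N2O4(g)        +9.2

ΔH°rxn = Σ nΔHf°(products) − Σ nΔHf°(reactants).
Products: 1/2·(+0.0) + 2·(+9.2) = +18.4
Reactants: 1·(-174.1) + 3/2·(+0.0) + 5/2·(+0.0) = -174.1
ΔH° = (+18.4) − (-174.1) = 192.5 kJ/mol

ΔH° = 192.5 kJ/mol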